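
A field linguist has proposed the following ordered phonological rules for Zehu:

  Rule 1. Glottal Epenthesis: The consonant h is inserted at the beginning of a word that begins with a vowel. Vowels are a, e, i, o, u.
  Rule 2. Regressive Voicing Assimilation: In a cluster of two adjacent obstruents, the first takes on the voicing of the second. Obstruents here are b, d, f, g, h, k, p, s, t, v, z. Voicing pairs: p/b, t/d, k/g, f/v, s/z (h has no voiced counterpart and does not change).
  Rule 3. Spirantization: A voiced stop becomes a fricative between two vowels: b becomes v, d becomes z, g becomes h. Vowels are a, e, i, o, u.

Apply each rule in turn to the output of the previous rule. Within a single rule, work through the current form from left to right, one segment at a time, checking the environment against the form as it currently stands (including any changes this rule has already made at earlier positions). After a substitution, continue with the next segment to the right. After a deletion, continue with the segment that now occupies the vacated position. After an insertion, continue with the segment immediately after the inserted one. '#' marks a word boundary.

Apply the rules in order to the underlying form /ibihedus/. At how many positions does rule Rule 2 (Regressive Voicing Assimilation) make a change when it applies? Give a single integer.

Rule 1 Glottal Epenthesis: [ibihedus] → [hibihedus]
Rule 2 Regressive Voicing Assimilation: no change — [hibihedus]
Rule 3 Spirantization: [hibihedus] → [hivihezus]
Rule Rule 2 changed 0 position(s).

0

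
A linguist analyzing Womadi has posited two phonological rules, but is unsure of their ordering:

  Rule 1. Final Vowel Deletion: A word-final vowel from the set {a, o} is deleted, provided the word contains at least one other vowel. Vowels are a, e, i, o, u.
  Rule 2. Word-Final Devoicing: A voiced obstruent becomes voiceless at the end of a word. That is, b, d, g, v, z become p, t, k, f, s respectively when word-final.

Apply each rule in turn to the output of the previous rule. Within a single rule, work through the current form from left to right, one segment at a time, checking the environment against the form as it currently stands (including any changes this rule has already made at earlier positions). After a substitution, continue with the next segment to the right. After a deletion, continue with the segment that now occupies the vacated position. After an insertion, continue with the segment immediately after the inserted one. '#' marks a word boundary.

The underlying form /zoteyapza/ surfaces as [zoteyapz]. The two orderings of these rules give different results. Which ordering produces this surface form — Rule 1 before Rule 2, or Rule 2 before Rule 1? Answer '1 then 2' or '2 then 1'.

Order 1 then 2:
  1 Final Vowel Deletion: [zoteyapza] → [zoteyapz]
  2 Word-Final Devoicing: [zoteyapz] → [zoteyaps]
  result: [zoteyaps]
Order 2 then 1:
  2 Word-Final Devoicing: no change — [zoteyapza]
  1 Final Vowel Deletion: [zoteyapza] → [zoteyapz]
  result: [zoteyapz]

2 then 1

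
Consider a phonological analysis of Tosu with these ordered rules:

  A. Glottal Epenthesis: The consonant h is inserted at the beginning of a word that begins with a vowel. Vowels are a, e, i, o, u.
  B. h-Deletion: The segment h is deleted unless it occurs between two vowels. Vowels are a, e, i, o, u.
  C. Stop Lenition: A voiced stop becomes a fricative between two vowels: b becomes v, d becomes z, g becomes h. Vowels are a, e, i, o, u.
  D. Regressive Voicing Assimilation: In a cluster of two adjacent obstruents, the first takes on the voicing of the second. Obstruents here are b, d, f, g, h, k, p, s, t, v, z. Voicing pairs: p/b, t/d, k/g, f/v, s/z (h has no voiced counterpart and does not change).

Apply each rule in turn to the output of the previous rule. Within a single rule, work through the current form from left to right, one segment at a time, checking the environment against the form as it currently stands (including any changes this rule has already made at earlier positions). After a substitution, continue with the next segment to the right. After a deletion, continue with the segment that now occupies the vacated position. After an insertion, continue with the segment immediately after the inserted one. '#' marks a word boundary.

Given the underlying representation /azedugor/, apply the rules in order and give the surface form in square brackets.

A Glottal Epenthesis: [azedugor] → [hazedugor]
B h-Deletion: [hazedugor] → [azedugor]
C Stop Lenition: [azedugor] → [azezuhor]
D Regressive Voicing Assimilation: no change — [azezuhor]

[azezuhor]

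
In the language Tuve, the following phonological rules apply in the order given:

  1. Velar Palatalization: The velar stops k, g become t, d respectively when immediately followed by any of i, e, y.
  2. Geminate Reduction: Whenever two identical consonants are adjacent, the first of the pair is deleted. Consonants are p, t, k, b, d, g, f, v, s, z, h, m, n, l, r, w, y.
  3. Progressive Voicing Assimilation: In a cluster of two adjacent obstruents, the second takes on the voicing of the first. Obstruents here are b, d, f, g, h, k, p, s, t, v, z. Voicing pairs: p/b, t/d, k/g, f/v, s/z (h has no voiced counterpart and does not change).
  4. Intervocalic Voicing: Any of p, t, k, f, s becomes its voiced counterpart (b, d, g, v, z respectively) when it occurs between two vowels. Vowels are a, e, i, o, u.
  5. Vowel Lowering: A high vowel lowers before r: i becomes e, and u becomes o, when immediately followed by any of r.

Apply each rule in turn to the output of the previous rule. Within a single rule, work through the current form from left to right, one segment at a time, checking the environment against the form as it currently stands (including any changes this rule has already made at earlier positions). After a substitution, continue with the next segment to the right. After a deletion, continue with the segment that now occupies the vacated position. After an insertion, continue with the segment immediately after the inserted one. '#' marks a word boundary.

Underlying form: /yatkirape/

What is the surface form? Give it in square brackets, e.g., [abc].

1 Velar Palatalization: [yatkirape] → [yattirape]
2 Geminate Reduction: [yattirape] → [yatirape]
3 Progressive Voicing Assimilation: no change — [yatirape]
4 Intervocalic Voicing: [yatirape] → [yadirabe]
5 Vowel Lowering: [yadirabe] → [yaderabe]

[yaderabe]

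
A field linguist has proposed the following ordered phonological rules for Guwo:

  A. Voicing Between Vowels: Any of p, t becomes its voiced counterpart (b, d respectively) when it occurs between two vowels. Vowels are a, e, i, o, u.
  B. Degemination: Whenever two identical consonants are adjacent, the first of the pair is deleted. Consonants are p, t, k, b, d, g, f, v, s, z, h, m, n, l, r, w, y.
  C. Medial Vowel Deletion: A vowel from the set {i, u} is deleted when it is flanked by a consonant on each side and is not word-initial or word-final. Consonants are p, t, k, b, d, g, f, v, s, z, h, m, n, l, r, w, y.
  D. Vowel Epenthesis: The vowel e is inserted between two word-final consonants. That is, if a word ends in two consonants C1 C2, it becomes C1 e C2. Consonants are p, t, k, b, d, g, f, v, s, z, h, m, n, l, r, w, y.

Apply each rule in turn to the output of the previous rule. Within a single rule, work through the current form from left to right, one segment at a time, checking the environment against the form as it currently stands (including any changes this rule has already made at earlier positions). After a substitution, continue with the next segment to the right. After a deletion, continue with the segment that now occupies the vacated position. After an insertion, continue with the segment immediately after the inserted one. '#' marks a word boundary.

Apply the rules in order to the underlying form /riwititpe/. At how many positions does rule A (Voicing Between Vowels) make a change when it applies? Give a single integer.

1

A Voicing Between Vowels: [riwititpe] → [riwiditpe]
B Degemination: no change — [riwiditpe]
C Medial Vowel Deletion: [riwiditpe] → [rwdtpe]
D Vowel Epenthesis: no change — [rwdtpe]
Rule A changed 1 position(s).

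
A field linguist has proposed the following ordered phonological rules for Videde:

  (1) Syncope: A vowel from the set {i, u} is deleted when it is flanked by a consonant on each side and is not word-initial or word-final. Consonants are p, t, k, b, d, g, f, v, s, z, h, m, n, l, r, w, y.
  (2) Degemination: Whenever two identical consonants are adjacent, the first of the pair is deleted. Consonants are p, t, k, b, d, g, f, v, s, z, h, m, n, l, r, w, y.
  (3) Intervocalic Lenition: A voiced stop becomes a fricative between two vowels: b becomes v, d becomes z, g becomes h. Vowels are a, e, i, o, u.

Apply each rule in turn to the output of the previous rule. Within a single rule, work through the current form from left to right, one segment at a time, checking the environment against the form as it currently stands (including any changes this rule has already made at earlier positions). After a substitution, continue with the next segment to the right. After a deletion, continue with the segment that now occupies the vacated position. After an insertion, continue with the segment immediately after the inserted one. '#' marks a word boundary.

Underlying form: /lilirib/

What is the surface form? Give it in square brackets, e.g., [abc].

[lrb]

(1) Syncope: [lilirib] → [llrb]
(2) Degemination: [llrb] → [lrb]
(3) Intervocalic Lenition: no change — [lrb]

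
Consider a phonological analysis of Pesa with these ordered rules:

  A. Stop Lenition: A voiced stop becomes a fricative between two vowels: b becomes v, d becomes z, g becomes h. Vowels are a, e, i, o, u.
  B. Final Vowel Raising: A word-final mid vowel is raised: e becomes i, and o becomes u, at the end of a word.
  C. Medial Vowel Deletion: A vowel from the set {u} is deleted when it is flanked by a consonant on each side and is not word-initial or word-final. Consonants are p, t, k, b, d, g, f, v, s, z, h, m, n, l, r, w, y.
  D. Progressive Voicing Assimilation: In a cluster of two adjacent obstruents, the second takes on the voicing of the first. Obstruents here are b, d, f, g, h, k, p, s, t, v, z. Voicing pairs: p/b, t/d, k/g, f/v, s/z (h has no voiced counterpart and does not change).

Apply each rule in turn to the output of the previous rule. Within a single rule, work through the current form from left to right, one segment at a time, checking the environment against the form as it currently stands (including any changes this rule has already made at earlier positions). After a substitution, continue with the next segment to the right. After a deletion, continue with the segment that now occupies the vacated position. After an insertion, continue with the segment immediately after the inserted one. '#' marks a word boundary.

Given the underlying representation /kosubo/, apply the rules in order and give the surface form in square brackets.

A Stop Lenition: [kosubo] → [kosuvo]
B Final Vowel Raising: [kosuvo] → [kosuvu]
C Medial Vowel Deletion: [kosuvu] → [kosvu]
D Progressive Voicing Assimilation: [kosvu] → [kosfu]

[kosfu]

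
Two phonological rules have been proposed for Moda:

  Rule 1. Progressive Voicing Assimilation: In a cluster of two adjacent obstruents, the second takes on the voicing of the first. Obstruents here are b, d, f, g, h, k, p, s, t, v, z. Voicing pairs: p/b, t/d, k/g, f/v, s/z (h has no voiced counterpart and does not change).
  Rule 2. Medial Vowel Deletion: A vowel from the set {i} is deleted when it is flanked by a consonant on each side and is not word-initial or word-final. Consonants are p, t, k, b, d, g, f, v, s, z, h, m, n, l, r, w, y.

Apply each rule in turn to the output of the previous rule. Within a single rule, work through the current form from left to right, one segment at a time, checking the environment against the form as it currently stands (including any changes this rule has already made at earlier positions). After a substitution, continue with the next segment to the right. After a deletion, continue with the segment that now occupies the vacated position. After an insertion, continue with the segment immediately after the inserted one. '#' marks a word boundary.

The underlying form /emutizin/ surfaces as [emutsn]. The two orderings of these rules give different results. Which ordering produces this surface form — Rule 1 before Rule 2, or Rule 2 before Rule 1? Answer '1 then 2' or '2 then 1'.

2 then 1

Order 1 then 2:
  1 Progressive Voicing Assimilation: no change — [emutizin]
  2 Medial Vowel Deletion: [emutizin] → [emutzn]
  result: [emutzn]
Order 2 then 1:
  2 Medial Vowel Deletion: [emutizin] → [emutzn]
  1 Progressive Voicing Assimilation: [emutzn] → [emutsn]
  result: [emutsn]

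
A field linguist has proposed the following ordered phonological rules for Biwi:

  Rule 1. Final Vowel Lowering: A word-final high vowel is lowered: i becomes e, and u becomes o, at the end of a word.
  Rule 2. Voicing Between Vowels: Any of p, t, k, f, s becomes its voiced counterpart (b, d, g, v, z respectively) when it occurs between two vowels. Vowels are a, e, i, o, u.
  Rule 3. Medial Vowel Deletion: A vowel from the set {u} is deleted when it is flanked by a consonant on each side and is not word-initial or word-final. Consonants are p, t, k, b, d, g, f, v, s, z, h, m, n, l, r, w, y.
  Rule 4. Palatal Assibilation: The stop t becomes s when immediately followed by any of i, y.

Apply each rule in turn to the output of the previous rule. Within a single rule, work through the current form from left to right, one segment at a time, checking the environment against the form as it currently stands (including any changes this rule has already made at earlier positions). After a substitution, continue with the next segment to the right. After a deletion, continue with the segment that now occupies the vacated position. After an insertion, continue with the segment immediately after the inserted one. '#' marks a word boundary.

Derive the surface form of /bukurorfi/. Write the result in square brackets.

Rule 1 Final Vowel Lowering: [bukurorfi] → [bukurorfe]
Rule 2 Voicing Between Vowels: [bukurorfe] → [bugurorfe]
Rule 3 Medial Vowel Deletion: [bugurorfe] → [bgrorfe]
Rule 4 Palatal Assibilation: no change — [bgrorfe]

[bgrorfe]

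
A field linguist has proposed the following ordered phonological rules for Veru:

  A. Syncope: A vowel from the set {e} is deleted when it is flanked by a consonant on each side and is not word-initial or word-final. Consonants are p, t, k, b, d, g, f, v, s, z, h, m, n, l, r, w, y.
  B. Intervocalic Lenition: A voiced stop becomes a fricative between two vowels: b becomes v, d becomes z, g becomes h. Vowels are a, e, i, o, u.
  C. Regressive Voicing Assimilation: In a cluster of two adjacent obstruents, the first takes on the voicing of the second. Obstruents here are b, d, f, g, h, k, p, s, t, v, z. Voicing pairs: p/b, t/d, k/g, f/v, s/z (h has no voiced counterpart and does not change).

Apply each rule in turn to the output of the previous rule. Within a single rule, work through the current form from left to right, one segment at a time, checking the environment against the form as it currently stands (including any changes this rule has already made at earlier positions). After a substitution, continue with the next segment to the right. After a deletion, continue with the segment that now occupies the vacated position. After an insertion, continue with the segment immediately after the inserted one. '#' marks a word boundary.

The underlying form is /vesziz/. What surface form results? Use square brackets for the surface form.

[fzziz]

A Syncope: [vesziz] → [vsziz]
B Intervocalic Lenition: no change — [vsziz]
C Regressive Voicing Assimilation: [vsziz] → [fzziz]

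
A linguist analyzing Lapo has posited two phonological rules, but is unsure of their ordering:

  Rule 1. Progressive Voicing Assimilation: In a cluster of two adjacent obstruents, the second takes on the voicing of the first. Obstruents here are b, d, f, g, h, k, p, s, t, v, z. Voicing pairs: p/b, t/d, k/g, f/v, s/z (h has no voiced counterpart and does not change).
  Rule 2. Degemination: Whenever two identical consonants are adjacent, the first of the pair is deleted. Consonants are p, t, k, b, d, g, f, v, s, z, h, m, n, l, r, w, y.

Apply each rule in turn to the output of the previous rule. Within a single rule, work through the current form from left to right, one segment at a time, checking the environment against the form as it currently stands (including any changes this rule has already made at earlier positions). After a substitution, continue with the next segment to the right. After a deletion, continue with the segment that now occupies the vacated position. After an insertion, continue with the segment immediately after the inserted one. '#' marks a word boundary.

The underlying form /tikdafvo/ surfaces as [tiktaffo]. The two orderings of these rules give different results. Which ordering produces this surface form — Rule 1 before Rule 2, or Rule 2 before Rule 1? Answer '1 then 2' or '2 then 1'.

Order 1 then 2:
  1 Progressive Voicing Assimilation: [tikdafvo] → [tiktaffo]
  2 Degemination: [tiktaffo] → [tiktafo]
  result: [tiktafo]
Order 2 then 1:
  2 Degemination: no change — [tikdafvo]
  1 Progressive Voicing Assimilation: [tikdafvo] → [tiktaffo]
  result: [tiktaffo]

2 then 1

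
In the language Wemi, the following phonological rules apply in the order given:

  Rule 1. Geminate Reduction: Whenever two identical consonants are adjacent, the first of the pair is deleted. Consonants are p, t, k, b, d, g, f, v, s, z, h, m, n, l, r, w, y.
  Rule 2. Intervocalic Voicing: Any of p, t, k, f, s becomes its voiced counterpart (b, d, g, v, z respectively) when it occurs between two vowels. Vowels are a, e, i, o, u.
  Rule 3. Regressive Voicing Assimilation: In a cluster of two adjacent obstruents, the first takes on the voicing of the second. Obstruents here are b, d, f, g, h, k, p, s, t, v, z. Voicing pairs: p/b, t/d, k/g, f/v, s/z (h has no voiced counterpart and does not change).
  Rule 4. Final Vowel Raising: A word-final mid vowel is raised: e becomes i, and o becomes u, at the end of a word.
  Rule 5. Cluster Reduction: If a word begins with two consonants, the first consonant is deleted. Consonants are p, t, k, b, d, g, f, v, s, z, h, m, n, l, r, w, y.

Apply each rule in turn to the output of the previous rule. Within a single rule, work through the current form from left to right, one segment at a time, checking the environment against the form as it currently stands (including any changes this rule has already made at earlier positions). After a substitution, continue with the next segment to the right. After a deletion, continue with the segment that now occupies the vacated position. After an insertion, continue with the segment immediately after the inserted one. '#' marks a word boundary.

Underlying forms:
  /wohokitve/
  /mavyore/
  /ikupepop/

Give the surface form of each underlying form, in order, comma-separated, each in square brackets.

/wohokitve/:
  Rule 1 Geminate Reduction: no change — [wohokitve]
  Rule 2 Intervocalic Voicing: [wohokitve] → [wohogitve]
  Rule 3 Regressive Voicing Assimilation: [wohogitve] → [wohogidve]
  Rule 4 Final Vowel Raising: [wohogidve] → [wohogidvi]
  Rule 5 Cluster Reduction: no change — [wohogidvi]
/mavyore/:
  Rule 1 Geminate Reduction: no change — [mavyore]
  Rule 2 Intervocalic Voicing: no change — [mavyore]
  Rule 3 Regressive Voicing Assimilation: no change — [mavyore]
  Rule 4 Final Vowel Raising: [mavyore] → [mavyori]
  Rule 5 Cluster Reduction: no change — [mavyori]
/ikupepop/:
  Rule 1 Geminate Reduction: no change — [ikupepop]
  Rule 2 Intervocalic Voicing: [ikupepop] → [igubebop]
  Rule 3 Regressive Voicing Assimilation: no change — [igubebop]
  Rule 4 Final Vowel Raising: no change — [igubebop]
  Rule 5 Cluster Reduction: no change — [igubebop]

[wohogidvi], [mavyori], [igubebop]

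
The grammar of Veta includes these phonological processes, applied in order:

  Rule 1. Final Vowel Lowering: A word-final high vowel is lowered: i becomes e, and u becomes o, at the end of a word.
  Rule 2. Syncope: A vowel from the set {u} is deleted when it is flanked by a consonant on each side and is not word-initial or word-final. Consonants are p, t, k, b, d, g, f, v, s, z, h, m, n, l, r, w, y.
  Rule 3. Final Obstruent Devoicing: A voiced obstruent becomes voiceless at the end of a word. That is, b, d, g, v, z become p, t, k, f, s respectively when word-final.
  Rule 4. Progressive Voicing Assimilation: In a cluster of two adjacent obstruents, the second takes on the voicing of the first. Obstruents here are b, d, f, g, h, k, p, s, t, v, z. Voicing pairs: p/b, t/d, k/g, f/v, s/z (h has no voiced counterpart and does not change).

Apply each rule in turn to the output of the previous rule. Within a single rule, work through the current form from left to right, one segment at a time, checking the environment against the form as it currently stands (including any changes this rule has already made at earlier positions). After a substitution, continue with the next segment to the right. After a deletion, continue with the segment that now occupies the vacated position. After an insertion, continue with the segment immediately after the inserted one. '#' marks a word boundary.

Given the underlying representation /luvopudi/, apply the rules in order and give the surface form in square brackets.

[lvopte]

Rule 1 Final Vowel Lowering: [luvopudi] → [luvopude]
Rule 2 Syncope: [luvopude] → [lvopde]
Rule 3 Final Obstruent Devoicing: no change — [lvopde]
Rule 4 Progressive Voicing Assimilation: [lvopde] → [lvopte]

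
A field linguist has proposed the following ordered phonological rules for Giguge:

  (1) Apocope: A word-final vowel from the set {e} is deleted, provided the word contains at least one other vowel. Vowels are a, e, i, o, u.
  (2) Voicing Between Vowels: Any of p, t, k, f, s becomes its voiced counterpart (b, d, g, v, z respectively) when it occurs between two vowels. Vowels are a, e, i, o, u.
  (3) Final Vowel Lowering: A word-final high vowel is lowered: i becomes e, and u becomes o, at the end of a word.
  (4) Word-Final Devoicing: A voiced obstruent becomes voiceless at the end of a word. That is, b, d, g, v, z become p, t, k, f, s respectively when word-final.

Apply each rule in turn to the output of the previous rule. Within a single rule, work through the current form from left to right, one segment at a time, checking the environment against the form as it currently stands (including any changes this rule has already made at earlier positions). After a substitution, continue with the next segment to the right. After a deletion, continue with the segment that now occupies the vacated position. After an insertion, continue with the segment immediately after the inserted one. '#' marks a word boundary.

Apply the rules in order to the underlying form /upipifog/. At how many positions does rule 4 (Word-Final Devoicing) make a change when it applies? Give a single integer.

1

(1) Apocope: no change — [upipifog]
(2) Voicing Between Vowels: [upipifog] → [ubibivog]
(3) Final Vowel Lowering: no change — [ubibivog]
(4) Word-Final Devoicing: [ubibivog] → [ubibivok]
Rule 4 changed 1 position(s).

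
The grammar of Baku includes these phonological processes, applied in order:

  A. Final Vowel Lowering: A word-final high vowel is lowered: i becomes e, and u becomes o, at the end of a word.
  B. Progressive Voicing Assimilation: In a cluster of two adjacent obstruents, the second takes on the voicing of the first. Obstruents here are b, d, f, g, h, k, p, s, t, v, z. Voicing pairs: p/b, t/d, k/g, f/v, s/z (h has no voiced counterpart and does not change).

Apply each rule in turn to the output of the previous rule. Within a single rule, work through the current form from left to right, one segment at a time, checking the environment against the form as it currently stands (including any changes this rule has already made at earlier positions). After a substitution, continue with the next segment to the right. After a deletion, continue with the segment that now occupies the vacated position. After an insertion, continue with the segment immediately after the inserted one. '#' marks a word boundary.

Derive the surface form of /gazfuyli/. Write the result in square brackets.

[gazvuyle]

A Final Vowel Lowering: [gazfuyli] → [gazfuyle]
B Progressive Voicing Assimilation: [gazfuyle] → [gazvuyle]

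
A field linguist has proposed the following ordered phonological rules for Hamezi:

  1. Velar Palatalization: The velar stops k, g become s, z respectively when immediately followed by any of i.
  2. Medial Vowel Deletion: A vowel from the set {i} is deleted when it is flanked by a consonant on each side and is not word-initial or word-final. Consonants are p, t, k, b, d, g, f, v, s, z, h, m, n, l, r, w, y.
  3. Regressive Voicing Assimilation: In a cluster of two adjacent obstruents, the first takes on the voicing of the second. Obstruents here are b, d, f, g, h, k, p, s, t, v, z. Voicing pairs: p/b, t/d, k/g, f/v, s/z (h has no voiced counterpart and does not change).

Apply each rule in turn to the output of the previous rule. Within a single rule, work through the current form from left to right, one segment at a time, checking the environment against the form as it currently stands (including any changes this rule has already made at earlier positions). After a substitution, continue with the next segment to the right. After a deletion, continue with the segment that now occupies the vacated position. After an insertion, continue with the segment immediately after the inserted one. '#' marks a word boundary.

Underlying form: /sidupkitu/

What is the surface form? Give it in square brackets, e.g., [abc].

[zdupstu]

1 Velar Palatalization: [sidupkitu] → [sidupsitu]
2 Medial Vowel Deletion: [sidupsitu] → [sdupstu]
3 Regressive Voicing Assimilation: [sdupstu] → [zdupstu]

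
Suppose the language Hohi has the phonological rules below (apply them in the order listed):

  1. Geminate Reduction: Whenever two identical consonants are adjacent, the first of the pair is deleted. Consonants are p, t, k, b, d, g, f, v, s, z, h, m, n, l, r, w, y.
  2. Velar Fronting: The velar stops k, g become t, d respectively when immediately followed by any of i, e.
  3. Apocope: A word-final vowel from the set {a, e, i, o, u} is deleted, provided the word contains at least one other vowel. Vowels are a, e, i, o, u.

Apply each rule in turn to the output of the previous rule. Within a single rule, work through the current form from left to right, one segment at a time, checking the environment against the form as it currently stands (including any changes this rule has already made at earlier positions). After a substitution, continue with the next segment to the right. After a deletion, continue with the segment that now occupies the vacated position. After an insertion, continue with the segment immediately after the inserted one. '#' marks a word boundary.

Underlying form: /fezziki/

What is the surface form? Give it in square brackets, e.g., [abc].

[fezit]

1 Geminate Reduction: [fezziki] → [feziki]
2 Velar Fronting: [feziki] → [feziti]
3 Apocope: [feziti] → [fezit]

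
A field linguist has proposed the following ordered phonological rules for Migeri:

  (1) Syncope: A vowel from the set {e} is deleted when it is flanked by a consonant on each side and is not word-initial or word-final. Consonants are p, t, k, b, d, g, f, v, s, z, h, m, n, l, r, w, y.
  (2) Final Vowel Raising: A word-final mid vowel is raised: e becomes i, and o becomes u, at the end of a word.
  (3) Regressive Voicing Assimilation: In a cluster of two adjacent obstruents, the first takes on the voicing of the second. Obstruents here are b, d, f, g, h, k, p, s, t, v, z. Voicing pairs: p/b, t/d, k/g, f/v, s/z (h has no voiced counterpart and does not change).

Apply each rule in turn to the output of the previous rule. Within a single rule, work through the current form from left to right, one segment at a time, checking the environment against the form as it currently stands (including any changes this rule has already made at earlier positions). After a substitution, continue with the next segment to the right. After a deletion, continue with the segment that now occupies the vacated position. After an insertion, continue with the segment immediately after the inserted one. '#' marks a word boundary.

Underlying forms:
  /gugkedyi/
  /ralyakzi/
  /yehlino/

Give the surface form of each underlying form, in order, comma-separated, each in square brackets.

/gugkedyi/:
  (1) Syncope: [gugkedyi] → [gugkdyi]
  (2) Final Vowel Raising: no change — [gugkdyi]
  (3) Regressive Voicing Assimilation: [gugkdyi] → [gukgdyi]
/ralyakzi/:
  (1) Syncope: no change — [ralyakzi]
  (2) Final Vowel Raising: no change — [ralyakzi]
  (3) Regressive Voicing Assimilation: [ralyakzi] → [ralyagzi]
/yehlino/:
  (1) Syncope: [yehlino] → [yhlino]
  (2) Final Vowel Raising: [yhlino] → [yhlinu]
  (3) Regressive Voicing Assimilation: no change — [yhlinu]

[gukgdyi], [ralyagzi], [yhlinu]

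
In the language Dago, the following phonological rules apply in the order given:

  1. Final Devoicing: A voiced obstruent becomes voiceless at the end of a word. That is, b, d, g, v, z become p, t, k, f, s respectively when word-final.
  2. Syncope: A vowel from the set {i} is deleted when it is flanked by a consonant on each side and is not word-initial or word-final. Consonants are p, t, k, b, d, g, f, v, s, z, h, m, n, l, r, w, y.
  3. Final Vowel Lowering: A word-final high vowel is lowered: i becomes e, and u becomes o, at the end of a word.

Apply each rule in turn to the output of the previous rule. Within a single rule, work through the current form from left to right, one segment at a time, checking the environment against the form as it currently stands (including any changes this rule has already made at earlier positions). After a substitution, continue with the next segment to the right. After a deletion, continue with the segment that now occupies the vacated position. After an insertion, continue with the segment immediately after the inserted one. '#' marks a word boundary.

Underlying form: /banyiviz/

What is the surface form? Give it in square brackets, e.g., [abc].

[banyvs]

1 Final Devoicing: [banyiviz] → [banyivis]
2 Syncope: [banyivis] → [banyvs]
3 Final Vowel Lowering: no change — [banyvs]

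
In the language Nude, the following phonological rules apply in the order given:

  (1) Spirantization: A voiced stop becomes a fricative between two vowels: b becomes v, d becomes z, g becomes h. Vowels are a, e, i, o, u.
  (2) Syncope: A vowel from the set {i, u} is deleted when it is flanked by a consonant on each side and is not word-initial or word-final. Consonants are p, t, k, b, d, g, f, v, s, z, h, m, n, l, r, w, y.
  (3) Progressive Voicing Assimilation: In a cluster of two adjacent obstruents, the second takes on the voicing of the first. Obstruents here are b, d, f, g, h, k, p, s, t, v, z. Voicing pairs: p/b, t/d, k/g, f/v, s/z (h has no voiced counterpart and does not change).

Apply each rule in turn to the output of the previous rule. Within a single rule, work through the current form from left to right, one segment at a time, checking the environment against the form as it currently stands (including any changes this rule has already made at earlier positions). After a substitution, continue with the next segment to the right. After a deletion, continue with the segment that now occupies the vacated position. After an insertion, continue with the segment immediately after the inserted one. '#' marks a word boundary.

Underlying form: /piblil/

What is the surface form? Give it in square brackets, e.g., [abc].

(1) Spirantization: no change — [piblil]
(2) Syncope: [piblil] → [pbll]
(3) Progressive Voicing Assimilation: [pbll] → [ppll]

[ppll]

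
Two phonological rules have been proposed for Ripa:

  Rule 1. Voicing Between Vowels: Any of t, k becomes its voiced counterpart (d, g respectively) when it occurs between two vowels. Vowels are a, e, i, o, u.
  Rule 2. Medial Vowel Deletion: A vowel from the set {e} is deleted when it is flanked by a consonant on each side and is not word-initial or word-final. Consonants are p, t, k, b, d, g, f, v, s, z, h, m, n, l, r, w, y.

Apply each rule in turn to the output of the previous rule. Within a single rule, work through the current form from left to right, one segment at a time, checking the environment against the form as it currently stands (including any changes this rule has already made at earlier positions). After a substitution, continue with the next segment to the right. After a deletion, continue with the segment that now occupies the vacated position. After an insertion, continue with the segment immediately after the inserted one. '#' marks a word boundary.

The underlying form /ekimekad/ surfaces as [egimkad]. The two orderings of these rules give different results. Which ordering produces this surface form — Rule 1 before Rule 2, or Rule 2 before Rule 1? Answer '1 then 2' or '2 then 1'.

Order 1 then 2:
  1 Voicing Between Vowels: [ekimekad] → [egimegad]
  2 Medial Vowel Deletion: [egimegad] → [egimgad]
  result: [egimgad]
Order 2 then 1:
  2 Medial Vowel Deletion: [ekimekad] → [ekimkad]
  1 Voicing Between Vowels: [ekimkad] → [egimkad]
  result: [egimkad]

2 then 1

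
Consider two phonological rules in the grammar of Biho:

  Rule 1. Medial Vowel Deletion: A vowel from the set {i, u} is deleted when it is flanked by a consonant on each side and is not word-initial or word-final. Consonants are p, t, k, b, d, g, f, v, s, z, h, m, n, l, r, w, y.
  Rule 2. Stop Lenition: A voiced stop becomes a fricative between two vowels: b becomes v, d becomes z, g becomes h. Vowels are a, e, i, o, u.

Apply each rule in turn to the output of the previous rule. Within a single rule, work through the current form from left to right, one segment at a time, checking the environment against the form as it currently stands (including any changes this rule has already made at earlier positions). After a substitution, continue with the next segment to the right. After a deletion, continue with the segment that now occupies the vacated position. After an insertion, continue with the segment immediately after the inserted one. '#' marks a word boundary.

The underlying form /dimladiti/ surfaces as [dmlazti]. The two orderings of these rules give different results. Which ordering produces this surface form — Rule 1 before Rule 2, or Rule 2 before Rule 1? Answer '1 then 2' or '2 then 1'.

Order 1 then 2:
  1 Medial Vowel Deletion: [dimladiti] → [dmladti]
  2 Stop Lenition: no change — [dmladti]
  result: [dmladti]
Order 2 then 1:
  2 Stop Lenition: [dimladiti] → [dimlaziti]
  1 Medial Vowel Deletion: [dimlaziti] → [dmlazti]
  result: [dmlazti]

2 then 1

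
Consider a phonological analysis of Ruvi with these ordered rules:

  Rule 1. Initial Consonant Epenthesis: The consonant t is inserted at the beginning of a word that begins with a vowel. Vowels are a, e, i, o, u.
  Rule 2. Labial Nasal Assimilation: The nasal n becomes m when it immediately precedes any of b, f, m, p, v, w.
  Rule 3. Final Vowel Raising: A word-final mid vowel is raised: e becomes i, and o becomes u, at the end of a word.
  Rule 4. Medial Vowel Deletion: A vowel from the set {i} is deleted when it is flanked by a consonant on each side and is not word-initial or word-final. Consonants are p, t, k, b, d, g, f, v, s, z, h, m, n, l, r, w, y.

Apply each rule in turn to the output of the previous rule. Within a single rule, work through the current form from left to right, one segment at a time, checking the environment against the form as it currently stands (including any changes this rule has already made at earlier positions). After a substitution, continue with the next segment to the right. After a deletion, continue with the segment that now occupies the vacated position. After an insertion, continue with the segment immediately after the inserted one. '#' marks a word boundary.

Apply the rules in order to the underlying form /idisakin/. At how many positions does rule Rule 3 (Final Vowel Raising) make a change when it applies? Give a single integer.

0

Rule 1 Initial Consonant Epenthesis: [idisakin] → [tidisakin]
Rule 2 Labial Nasal Assimilation: no change — [tidisakin]
Rule 3 Final Vowel Raising: no change — [tidisakin]
Rule 4 Medial Vowel Deletion: [tidisakin] → [tdsakn]
Rule Rule 3 changed 0 position(s).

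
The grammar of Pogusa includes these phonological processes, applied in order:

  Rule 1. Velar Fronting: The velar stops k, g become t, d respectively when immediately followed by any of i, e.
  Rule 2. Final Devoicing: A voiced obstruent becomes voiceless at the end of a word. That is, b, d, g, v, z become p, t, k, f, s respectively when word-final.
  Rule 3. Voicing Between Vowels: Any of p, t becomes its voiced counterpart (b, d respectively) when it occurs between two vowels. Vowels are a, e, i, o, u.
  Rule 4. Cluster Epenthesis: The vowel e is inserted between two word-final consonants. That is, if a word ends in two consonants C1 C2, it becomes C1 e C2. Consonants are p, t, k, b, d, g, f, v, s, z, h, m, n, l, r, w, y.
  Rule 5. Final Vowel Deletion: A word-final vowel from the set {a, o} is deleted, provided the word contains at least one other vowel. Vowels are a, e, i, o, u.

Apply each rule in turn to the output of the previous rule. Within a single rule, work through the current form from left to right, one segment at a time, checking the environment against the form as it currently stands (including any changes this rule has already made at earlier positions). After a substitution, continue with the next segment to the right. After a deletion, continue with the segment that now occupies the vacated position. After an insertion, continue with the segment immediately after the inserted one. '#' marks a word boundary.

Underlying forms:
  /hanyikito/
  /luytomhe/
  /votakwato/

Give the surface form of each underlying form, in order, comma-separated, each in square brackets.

/hanyikito/:
  Rule 1 Velar Fronting: [hanyikito] → [hanyitito]
  Rule 2 Final Devoicing: no change — [hanyitito]
  Rule 3 Voicing Between Vowels: [hanyitito] → [hanyidido]
  Rule 4 Cluster Epenthesis: no change — [hanyidido]
  Rule 5 Final Vowel Deletion: [hanyidido] → [hanyidid]
/luytomhe/:
  Rule 1 Velar Fronting: no change — [luytomhe]
  Rule 2 Final Devoicing: no change — [luytomhe]
  Rule 3 Voicing Between Vowels: no change — [luytomhe]
  Rule 4 Cluster Epenthesis: no change — [luytomhe]
  Rule 5 Final Vowel Deletion: no change — [luytomhe]
/votakwato/:
  Rule 1 Velar Fronting: no change — [votakwato]
  Rule 2 Final Devoicing: no change — [votakwato]
  Rule 3 Voicing Between Vowels: [votakwato] → [vodakwado]
  Rule 4 Cluster Epenthesis: no change — [vodakwado]
  Rule 5 Final Vowel Deletion: [vodakwado] → [vodakwad]

[hanyidid], [luytomhe], [vodakwad]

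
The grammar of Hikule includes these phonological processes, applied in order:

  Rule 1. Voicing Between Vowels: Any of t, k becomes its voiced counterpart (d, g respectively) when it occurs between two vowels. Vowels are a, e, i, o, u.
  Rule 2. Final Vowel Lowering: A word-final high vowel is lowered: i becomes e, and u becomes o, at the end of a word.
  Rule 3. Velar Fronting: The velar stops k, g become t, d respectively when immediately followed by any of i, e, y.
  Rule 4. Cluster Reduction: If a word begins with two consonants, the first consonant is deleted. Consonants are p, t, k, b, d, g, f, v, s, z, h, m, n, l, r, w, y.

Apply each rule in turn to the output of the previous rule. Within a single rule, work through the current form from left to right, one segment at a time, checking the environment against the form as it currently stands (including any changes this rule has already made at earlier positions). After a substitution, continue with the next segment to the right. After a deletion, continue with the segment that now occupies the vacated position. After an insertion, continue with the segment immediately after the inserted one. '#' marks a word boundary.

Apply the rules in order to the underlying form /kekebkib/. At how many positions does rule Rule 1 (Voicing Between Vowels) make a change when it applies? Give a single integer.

1

Rule 1 Voicing Between Vowels: [kekebkib] → [kegebkib]
Rule 2 Final Vowel Lowering: no change — [kegebkib]
Rule 3 Velar Fronting: [kegebkib] → [tedebtib]
Rule 4 Cluster Reduction: no change — [tedebtib]
Rule Rule 1 changed 1 position(s).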